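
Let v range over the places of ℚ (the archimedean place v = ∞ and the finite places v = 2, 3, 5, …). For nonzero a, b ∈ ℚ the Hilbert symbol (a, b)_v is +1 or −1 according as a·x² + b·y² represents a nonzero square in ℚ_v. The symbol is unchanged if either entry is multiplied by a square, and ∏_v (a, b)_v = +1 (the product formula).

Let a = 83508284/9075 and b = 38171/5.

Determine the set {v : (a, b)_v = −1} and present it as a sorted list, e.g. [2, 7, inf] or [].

Mod squares: a ≡ 216717, b ≡ 3895. Check v ∈ {∞, 2, 3, 5, 7, 11, 17, 19, 29, 41, 47, 53}.
v=∞: 216717 > 0 and 3895 > 0  ⇒  (a,b)_∞ = +1.
v=2: v_2(a)=2, v_2(b)=0; units ≡ 5, 7 (mod 8); ε·ε+αω+βω = 0·1+2·0+0·1 ≡ 0  ⇒  (a,b)_2 = +1.
v=7: a=7^0·(≡2), b=7^2·(≡6) mod 7; (2|7)=+1, (6|7)=-1; (−1)^{0·2·3}·(+1)^2·(-1)^0 = +1.
v=47: a=47^1·(≡43), b=47^0·(≡39) mod 47; (43|47)=-1, (39|47)=-1; (−1)^{1·0·23}·(-1)^0·(-1)^1 = -1.
v=3: a=3^-1·(≡2), b=3^0·(≡1) mod 3; (2|3)=-1, (1|3)=+1; (−1)^{-1·0·1}·(-1)^0·(+1)^-1 = +1.
v=11: a=11^-2·(≡10), b=11^0·(≡9) mod 11; (10|11)=-1, (9|11)=+1; (−1)^{-2·0·5}·(-1)^0·(+1)^-2 = +1.
v=53: a=53^1·(≡39), b=53^0·(≡34) mod 53; (39|53)=-1, (34|53)=-1; (−1)^{1·0·26}·(-1)^0·(-1)^1 = -1.
v=41: a=41^0·(≡10), b=41^1·(≡14) mod 41; (10|41)=+1, (14|41)=-1; (−1)^{0·1·20}·(+1)^1·(-1)^0 = +1.
v=29: a=29^1·(≡23), b=29^0·(≡13) mod 29; (23|29)=+1, (13|29)=+1; (−1)^{1·0·14}·(+1)^0·(+1)^1 = +1.
v=19: a=19^0·(≡14), b=19^1·(≡18) mod 19; (14|19)=-1, (18|19)=-1; (−1)^{0·1·9}·(-1)^1·(-1)^0 = -1.
v=17: a=17^2·(≡9), b=17^0·(≡8) mod 17; (9|17)=+1, (8|17)=+1; (−1)^{2·0·8}·(+1)^0·(+1)^2 = +1.
v=5: a=5^-2·(≡3), b=5^-1·(≡1) mod 5; (3|5)=-1, (1|5)=+1; (−1)^{-2·-1·2}·(-1)^-1·(+1)^-2 = -1.
(216717, 3895 / ℚ) ramifies at {5, 19, 47, 53}: a division algebra.

[5, 19, 47, 53]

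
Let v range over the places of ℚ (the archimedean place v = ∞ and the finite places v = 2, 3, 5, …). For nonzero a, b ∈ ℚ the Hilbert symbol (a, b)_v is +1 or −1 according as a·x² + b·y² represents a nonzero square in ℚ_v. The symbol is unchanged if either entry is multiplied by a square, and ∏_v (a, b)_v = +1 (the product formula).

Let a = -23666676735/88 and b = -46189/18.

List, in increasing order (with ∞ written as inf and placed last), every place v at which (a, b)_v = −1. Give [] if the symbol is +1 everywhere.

[2, 5, 13, inf]

(a, b) ≡ (-1874730, -92378) mod (ℚ^×)²; places V = {2, 3, 5, 11, 13, 17, 19, 23, 31, ∞}.
(a,b)_31: α=2, u≡23; β=0, v≡19 (mod 31); (23|31)=-1, (19|31)=+1; sign (−1)^0·-1^0·+1^2 = +1.
(a,b)_13: α=1, u≡10; β=1, v≡7 (mod 13); (10|13)=+1, (7|13)=-1; sign (−1)^0·+1^1·-1^1 = -1.
(a,b)_17: α=2, u≡1; β=1, v≡3 (mod 17); (1|17)=+1, (3|17)=-1; sign (−1)^0·+1^1·-1^2 = +1.
(a,b)_2: α=-3, β=-1; u≡3, v≡3 (mod 8); ε(u)ε(v)=1·1, αω(v)=-3·1, βω(u)=-1·1; sum ≡ 1  ⇒  -1.
(a,b)_3: α=1, u≡2; β=-2, v≡1 (mod 3); (2|3)=-1, (1|3)=+1; sign (−1)^0·-1^-2·+1^1 = +1.
(a,b)_∞: sgn(-1874730)=−, sgn(-92378)=−, so -1.
(a,b)_5: α=1, u≡1; β=0, v≡2 (mod 5); (1|5)=+1, (2|5)=-1; sign (−1)^0·+1^0·-1^1 = -1.
(a,b)_11: α=-1, u≡3; β=1, v≡2 (mod 11); (3|11)=+1, (2|11)=-1; sign (−1)^1·+1^1·-1^-1 = +1.
(a,b)_23: α=1, u≡2; β=0, v≡1 (mod 23); (2|23)=+1, (1|23)=+1; sign (−1)^0·+1^0·+1^1 = +1.
(a,b)_19: α=1, u≡9; β=1, v≡18 (mod 19); (9|19)=+1, (18|19)=-1; sign (−1)^1·+1^1·-1^1 = +1.
(-1874730, -92378 / ℚ) ramifies at {2, 5, 13, ∞}: a division algebra.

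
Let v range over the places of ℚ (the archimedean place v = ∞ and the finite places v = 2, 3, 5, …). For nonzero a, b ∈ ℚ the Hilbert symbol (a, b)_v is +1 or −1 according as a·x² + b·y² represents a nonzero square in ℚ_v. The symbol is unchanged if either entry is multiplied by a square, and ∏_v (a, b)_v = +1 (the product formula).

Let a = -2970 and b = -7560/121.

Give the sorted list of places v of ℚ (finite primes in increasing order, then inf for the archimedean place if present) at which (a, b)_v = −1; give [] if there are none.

(a, b) ≡ (-330, -210) mod (ℚ^×)²; places V = {2, 3, 5, 7, 11, ∞}.
(a,b)_7: α=0, u≡5; β=1, v≡6 (mod 7); (5|7)=-1, (6|7)=-1; sign (−1)^0·-1^1·-1^0 = -1.
(a,b)_5: α=1, u≡1; β=1, v≡3 (mod 5); (1|5)=+1, (3|5)=-1; sign (−1)^0·+1^1·-1^1 = -1.
(a,b)_3: α=3, u≡1; β=3, v≡2 (mod 3); (1|3)=+1, (2|3)=-1; sign (−1)^1·+1^3·-1^3 = +1.
(a,b)_2: α=1, β=3; u≡3, v≡7 (mod 8); ε(u)ε(v)=1·1, αω(v)=1·0, βω(u)=3·1; sum ≡ 0  ⇒  +1.
(a,b)_∞: sgn(-330)=−, sgn(-210)=−, so -1.
(a,b)_11: α=1, u≡5; β=-2, v≡8 (mod 11); (5|11)=+1, (8|11)=-1; sign (−1)^0·+1^-2·-1^1 = -1.
(-330, -210 / ℚ) ramifies at {5, 7, 11, ∞}: a division algebra.

[5, 7, 11, inf]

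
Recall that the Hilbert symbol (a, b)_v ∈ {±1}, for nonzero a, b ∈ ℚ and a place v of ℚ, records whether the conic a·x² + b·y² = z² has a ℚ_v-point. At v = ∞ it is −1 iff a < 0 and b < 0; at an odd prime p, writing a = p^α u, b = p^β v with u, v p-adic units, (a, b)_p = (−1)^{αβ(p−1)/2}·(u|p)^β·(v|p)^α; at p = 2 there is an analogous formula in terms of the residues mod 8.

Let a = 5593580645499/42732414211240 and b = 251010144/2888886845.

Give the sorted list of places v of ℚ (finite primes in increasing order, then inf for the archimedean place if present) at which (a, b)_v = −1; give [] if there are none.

[2, 3, 5, 11]

(a, b) ≡ (110, 30) mod (ℚ^×)²; places V = {2, 3, 5, 7, 11, 13, 43, ∞}.
(a,b)_11: α=3, u≡10; β=2, v≡2 (mod 11); (10|11)=-1, (2|11)=-1; sign (−1)^0·-1^2·-1^3 = -1.
(a,b)_5: α=-1, u≡3; β=-1, v≡1 (mod 5); (3|5)=-1, (1|5)=+1; sign (−1)^0·-1^-1·+1^-1 = -1.
(a,b)_3: α=6, u≡2; β=3, v≡1 (mod 3); (2|3)=-1, (1|3)=+1; sign (−1)^0·-1^3·+1^6 = -1.
(a,b)_7: α=8, u≡3; β=4, v≡4 (mod 7); (3|7)=-1, (4|7)=+1; sign (−1)^0·-1^4·+1^8 = +1.
(a,b)_13: α=-2, u≡2; β=-2, v≡10 (mod 13); (2|13)=-1, (10|13)=+1; sign (−1)^0·-1^-2·+1^-2 = +1.
(a,b)_2: α=-3, β=5; u≡7, v≡7 (mod 8); ε(u)ε(v)=1·1, αω(v)=-3·0, βω(u)=5·0; sum ≡ 1  ⇒  -1.
(a,b)_∞: sgn(110)=+, sgn(30)=+, so +1.
(a,b)_43: α=-6, u≡17; β=-4, v≡8 (mod 43); (17|43)=+1, (8|43)=-1; sign (−1)^0·+1^-4·-1^-6 = +1.
(110, 30 / ℚ) ramifies at {2, 3, 5, 11}: a division algebra.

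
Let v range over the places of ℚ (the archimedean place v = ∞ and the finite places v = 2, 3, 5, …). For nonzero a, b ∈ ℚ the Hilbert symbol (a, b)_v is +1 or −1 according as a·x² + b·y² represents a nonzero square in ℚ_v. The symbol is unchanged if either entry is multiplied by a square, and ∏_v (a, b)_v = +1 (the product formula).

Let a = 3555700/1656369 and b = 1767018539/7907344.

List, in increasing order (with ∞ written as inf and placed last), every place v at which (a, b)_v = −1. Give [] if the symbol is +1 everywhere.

[13, 23]

(a, b) ≡ (37, 299) mod (ℚ^×)²; places V = {2, 3, 5, 11, 13, 17, 19, 23, 31, 37, ∞}.
(a,b)_3: α=-4, u≡1; β=0, v≡2 (mod 3); (1|3)=+1, (2|3)=-1; sign (−1)^0·+1^0·-1^-4 = +1.
(a,b)_∞: sgn(37)=+, sgn(299)=+, so +1.
(a,b)_37: α=1, u≡10; β=-2, v≡26 (mod 37); (10|37)=+1, (26|37)=+1; sign (−1)^0·+1^-2·+1^1 = +1.
(a,b)_13: α=-2, u≡8; β=3, v≡1 (mod 13); (8|13)=-1, (1|13)=+1; sign (−1)^0·-1^3·+1^-2 = -1.
(a,b)_19: α=0, u≡13; β=-2, v≡8 (mod 19); (13|19)=-1, (8|19)=-1; sign (−1)^0·-1^-2·-1^0 = +1.
(a,b)_5: α=2, u≡2; β=0, v≡1 (mod 5); (2|5)=-1, (1|5)=+1; sign (−1)^0·-1^0·+1^2 = +1.
(a,b)_23: α=0, u≡15; β=1, v≡3 (mod 23); (15|23)=-1, (3|23)=+1; sign (−1)^0·-1^1·+1^0 = -1.
(a,b)_17: α=0, u≡6; β=2, v≡10 (mod 17); (6|17)=-1, (10|17)=-1; sign (−1)^0·-1^2·-1^0 = +1.
(a,b)_2: α=2, β=-4; u≡5, v≡3 (mod 8); ε(u)ε(v)=0·1, αω(v)=2·1, βω(u)=-4·1; sum ≡ 0  ⇒  +1.
(a,b)_31: α=2, u≡13; β=0, v≡18 (mod 31); (13|31)=-1, (18|31)=+1; sign (−1)^0·-1^0·+1^2 = +1.
(a,b)_11: α=-2, u≡1; β=2, v≡7 (mod 11); (1|11)=+1, (7|11)=-1; sign (−1)^0·+1^2·-1^-2 = +1.
|Ram(37, 299)| = 2, even; anisotropic at {13, 23}.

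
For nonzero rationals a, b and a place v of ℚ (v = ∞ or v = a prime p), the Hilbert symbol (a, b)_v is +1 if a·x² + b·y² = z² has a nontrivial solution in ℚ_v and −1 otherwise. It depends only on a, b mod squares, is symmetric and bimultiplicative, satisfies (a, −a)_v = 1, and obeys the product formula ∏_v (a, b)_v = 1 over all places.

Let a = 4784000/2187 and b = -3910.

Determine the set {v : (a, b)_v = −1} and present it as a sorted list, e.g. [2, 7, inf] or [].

Mod squares: a ≡ 8970, b ≡ -3910. Check v ∈ {∞, 2, 3, 5, 13, 17, 23}.
v=23: a=23^1·(≡17), b=23^1·(≡14) mod 23; (17|23)=-1, (14|23)=-1; (−1)^{1·1·11}·(-1)^1·(-1)^1 = -1.
v=3: a=3^-7·(≡2), b=3^0·(≡2) mod 3; (2|3)=-1, (2|3)=-1; (−1)^{-7·0·1}·(-1)^0·(-1)^-7 = -1.
v=5: a=5^3·(≡1), b=5^1·(≡3) mod 5; (1|5)=+1, (3|5)=-1; (−1)^{3·1·2}·(+1)^1·(-1)^3 = -1.
v=∞: 8970 > 0 and -3910 < 0  ⇒  (a,b)_∞ = +1.
v=2: v_2(a)=7, v_2(b)=1; units ≡ 5, 5 (mod 8); ε·ε+αω+βω = 0·0+7·1+1·1 ≡ 0  ⇒  (a,b)_2 = +1.
v=13: a=13^1·(≡3), b=13^0·(≡3) mod 13; (3|13)=+1, (3|13)=+1; (−1)^{1·0·6}·(+1)^0·(+1)^1 = +1.
v=17: a=17^0·(≡12), b=17^1·(≡8) mod 17; (12|17)=-1, (8|17)=+1; (−1)^{0·1·8}·(-1)^1·(+1)^0 = -1.
(8970, -3910 / ℚ) ramifies at {3, 5, 17, 23}: a division algebra.

[3, 5, 17, 23]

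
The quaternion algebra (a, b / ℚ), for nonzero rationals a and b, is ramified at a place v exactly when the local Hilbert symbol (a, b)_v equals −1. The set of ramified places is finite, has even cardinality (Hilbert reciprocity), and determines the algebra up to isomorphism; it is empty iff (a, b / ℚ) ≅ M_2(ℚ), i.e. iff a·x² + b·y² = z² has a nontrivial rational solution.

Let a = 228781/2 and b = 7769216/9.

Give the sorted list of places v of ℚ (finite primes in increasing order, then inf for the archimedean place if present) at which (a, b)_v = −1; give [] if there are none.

[2, 23]

Mod squares: a ≡ 9338, b ≡ 121394. Check v ∈ {∞, 2, 3, 7, 13, 23, 29}.
v=29: a=29^1·(≡15), b=29^1·(≡26) mod 29; (15|29)=-1, (26|29)=-1; (−1)^{1·1·14}·(-1)^1·(-1)^1 = +1.
v=3: a=3^0·(≡2), b=3^-2·(≡2) mod 3; (2|3)=-1, (2|3)=-1; (−1)^{0·-2·1}·(-1)^-2·(-1)^0 = +1.
v=2: v_2(a)=-1, v_2(b)=7; units ≡ 5, 1 (mod 8); ε·ε+αω+βω = 0·0+-1·0+7·1 ≡ 1  ⇒  (a,b)_2 = -1.
v=7: a=7^3·(≡1), b=7^1·(≡5) mod 7; (1|7)=+1, (5|7)=-1; (−1)^{3·1·3}·(+1)^1·(-1)^3 = +1.
v=∞: 9338 > 0 and 121394 > 0  ⇒  (a,b)_∞ = +1.
v=23: a=23^1·(≡17), b=23^1·(≡22) mod 23; (17|23)=-1, (22|23)=-1; (−1)^{1·1·11}·(-1)^1·(-1)^1 = -1.
v=13: a=13^0·(≡10), b=13^1·(≡1) mod 13; (10|13)=+1, (1|13)=+1; (−1)^{0·1·6}·(+1)^1·(+1)^0 = +1.
|Ram(9338, 121394)| = 2, even; anisotropic at {2, 23}.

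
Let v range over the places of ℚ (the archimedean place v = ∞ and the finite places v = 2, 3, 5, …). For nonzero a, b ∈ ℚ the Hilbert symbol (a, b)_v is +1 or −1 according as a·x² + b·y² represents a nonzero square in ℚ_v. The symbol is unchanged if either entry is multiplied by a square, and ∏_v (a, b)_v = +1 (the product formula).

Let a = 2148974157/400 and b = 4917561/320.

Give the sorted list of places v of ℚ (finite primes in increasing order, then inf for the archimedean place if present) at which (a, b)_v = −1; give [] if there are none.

[3, 5]

Mod squares: a ≡ 93, b ≡ 203205. Check v ∈ {∞, 2, 3, 5, 11, 19, 23, 31}.
v=2: v_2(a)=-4, v_2(b)=-6; units ≡ 5, 5 (mod 8); ε·ε+αω+βω = 0·0+-4·1+-6·1 ≡ 0  ⇒  (a,b)_2 = +1.
v=3: a=3^1·(≡1), b=3^1·(≡1) mod 3; (1|3)=+1, (1|3)=+1; (−1)^{1·1·1}·(+1)^1·(+1)^1 = -1.
v=19: a=19^2·(≡4), b=19^1·(≡6) mod 19; (4|19)=+1, (6|19)=+1; (−1)^{2·1·9}·(+1)^1·(+1)^2 = +1.
v=∞: 93 > 0 and 203205 > 0  ⇒  (a,b)_∞ = +1.
v=5: a=5^-2·(≡2), b=5^-1·(≡4) mod 5; (2|5)=-1, (4|5)=+1; (−1)^{-2·-1·2}·(-1)^-1·(+1)^-2 = -1.
v=23: a=23^2·(≡3), b=23^1·(≡12) mod 23; (3|23)=+1, (12|23)=+1; (−1)^{2·1·11}·(+1)^1·(+1)^2 = +1.
v=11: a=11^2·(≡3), b=11^2·(≡7) mod 11; (3|11)=+1, (7|11)=-1; (−1)^{2·2·5}·(+1)^2·(-1)^2 = +1.
v=31: a=31^1·(≡27), b=31^1·(≡19) mod 31; (27|31)=-1, (19|31)=+1; (−1)^{1·1·15}·(-1)^1·(+1)^1 = +1.
Ram(93, 203205) = {3, 5}; no ℚ_3-point on the conic.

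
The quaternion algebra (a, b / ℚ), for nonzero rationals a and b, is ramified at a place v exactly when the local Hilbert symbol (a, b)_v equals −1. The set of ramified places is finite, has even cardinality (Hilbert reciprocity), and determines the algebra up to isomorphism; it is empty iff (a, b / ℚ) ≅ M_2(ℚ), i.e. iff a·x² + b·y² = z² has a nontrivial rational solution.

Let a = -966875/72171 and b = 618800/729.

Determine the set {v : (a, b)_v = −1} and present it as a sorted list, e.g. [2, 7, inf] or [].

(a, b) ≡ (-17017, 1547) mod (ℚ^×)²; places V = {2, 3, 5, 7, 11, 13, 17, ∞}.
(a,b)_∞: sgn(-17017)=−, sgn(1547)=+, so +1.
(a,b)_3: α=-8, u≡2; β=-6, v≡2 (mod 3); (2|3)=-1, (2|3)=-1; sign (−1)^0·-1^-6·-1^-8 = +1.
(a,b)_5: α=4, u≡3; β=2, v≡3 (mod 5); (3|5)=-1, (3|5)=-1; sign (−1)^0·-1^2·-1^4 = +1.
(a,b)_7: α=1, u≡6; β=1, v≡4 (mod 7); (6|7)=-1, (4|7)=+1; sign (−1)^1·-1^1·+1^1 = +1.
(a,b)_13: α=1, u≡3; β=1, v≡7 (mod 13); (3|13)=+1, (7|13)=-1; sign (−1)^0·+1^1·-1^1 = -1.
(a,b)_11: α=-1, u≡5; β=0, v≡2 (mod 11); (5|11)=+1, (2|11)=-1; sign (−1)^0·+1^0·-1^-1 = -1.
(a,b)_2: α=0, β=4; u≡7, v≡3 (mod 8); ε(u)ε(v)=1·1, αω(v)=0·1, βω(u)=4·0; sum ≡ 1  ⇒  -1.
(a,b)_17: α=1, u≡4; β=1, v≡7 (mod 17); (4|17)=+1, (7|17)=-1; sign (−1)^0·+1^1·-1^1 = -1.
(-17017, 1547 / ℚ) ramifies at {2, 11, 13, 17}: a division algebra.

[2, 11, 13, 17]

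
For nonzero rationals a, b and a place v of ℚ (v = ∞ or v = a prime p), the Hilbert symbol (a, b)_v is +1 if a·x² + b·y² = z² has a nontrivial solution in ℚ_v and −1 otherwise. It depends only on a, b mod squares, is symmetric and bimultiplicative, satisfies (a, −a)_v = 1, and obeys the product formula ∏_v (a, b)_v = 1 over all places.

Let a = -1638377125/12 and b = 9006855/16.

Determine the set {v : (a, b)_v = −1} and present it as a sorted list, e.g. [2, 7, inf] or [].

Mod squares: a ≡ -680295, b ≡ 53295. Check v ∈ {∞, 2, 3, 5, 7, 11, 13, 17, 19, 31}.
v=13: a=13^0·(≡8), b=13^2·(≡7) mod 13; (8|13)=-1, (7|13)=-1; (−1)^{0·2·6}·(-1)^2·(-1)^0 = +1.
v=31: a=31^1·(≡26), b=31^0·(≡13) mod 31; (26|31)=-1, (13|31)=-1; (−1)^{1·0·15}·(-1)^0·(-1)^1 = -1.
v=17: a=17^2·(≡10), b=17^1·(≡7) mod 17; (10|17)=-1, (7|17)=-1; (−1)^{2·1·8}·(-1)^1·(-1)^2 = -1.
v=2: v_2(a)=-2, v_2(b)=-4; units ≡ 1, 7 (mod 8); ε·ε+αω+βω = 0·1+-2·0+-4·0 ≡ 0  ⇒  (a,b)_2 = +1.
v=7: a=7^1·(≡3), b=7^0·(≡2) mod 7; (3|7)=-1, (2|7)=+1; (−1)^{1·0·3}·(-1)^0·(+1)^1 = +1.
v=3: a=3^-1·(≡2), b=3^1·(≡2) mod 3; (2|3)=-1, (2|3)=-1; (−1)^{-1·1·1}·(-1)^1·(-1)^-1 = -1.
v=5: a=5^3·(≡4), b=5^1·(≡1) mod 5; (4|5)=+1, (1|5)=+1; (−1)^{3·1·2}·(+1)^1·(+1)^3 = +1.
v=11: a=11^1·(≡2), b=11^1·(≡4) mod 11; (2|11)=-1, (4|11)=+1; (−1)^{1·1·5}·(-1)^1·(+1)^1 = +1.
v=∞: -680295 < 0 and 53295 > 0  ⇒  (a,b)_∞ = +1.
v=19: a=19^1·(≡13), b=19^1·(≡8) mod 19; (13|19)=-1, (8|19)=-1; (−1)^{1·1·9}·(-1)^1·(-1)^1 = -1.
Ram(-680295, 53295) = {3, 17, 19, 31}; no ℚ_3-point on the conic.

[3, 17, 19, 31]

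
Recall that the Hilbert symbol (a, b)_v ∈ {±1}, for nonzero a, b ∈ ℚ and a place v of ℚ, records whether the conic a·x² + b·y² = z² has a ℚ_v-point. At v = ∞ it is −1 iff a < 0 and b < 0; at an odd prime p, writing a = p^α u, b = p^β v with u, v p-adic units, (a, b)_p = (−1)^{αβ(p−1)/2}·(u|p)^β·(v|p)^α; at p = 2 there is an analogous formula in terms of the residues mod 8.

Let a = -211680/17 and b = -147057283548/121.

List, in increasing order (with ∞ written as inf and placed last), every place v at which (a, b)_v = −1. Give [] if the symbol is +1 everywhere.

[3, 5, 17, inf]

Mod squares: a ≡ -510, b ≡ -7. Check v ∈ {∞, 2, 3, 5, 7, 11, 17, 29}.
v=17: a=17^-1·(≡4), b=17^2·(≡14) mod 17; (4|17)=+1, (14|17)=-1; (−1)^{-1·2·8}·(+1)^2·(-1)^-1 = -1.
v=2: v_2(a)=5, v_2(b)=2; units ≡ 1, 1 (mod 8); ε·ε+αω+βω = 0·0+5·0+2·0 ≡ 0  ⇒  (a,b)_2 = +1.
v=3: a=3^3·(≡1), b=3^2·(≡2) mod 3; (1|3)=+1, (2|3)=-1; (−1)^{3·2·1}·(+1)^2·(-1)^3 = -1.
v=5: a=5^1·(≡2), b=5^0·(≡2) mod 5; (2|5)=-1, (2|5)=-1; (−1)^{1·0·2}·(-1)^0·(-1)^1 = -1.
v=11: a=11^0·(≡8), b=11^-2·(≡1) mod 11; (8|11)=-1, (1|11)=+1; (−1)^{0·-2·5}·(-1)^-2·(+1)^0 = +1.
v=∞: -510 < 0 and -7 < 0  ⇒  (a,b)_∞ = -1.
v=7: a=7^2·(≡2), b=7^5·(≡6) mod 7; (2|7)=+1, (6|7)=-1; (−1)^{2·5·3}·(+1)^5·(-1)^2 = +1.
v=29: a=29^0·(≡8), b=29^2·(≡5) mod 29; (8|29)=-1, (5|29)=+1; (−1)^{0·2·14}·(-1)^2·(+1)^0 = +1.
|Ram(-510, -7)| = 4, even; anisotropic at {3, 5, 17, ∞}.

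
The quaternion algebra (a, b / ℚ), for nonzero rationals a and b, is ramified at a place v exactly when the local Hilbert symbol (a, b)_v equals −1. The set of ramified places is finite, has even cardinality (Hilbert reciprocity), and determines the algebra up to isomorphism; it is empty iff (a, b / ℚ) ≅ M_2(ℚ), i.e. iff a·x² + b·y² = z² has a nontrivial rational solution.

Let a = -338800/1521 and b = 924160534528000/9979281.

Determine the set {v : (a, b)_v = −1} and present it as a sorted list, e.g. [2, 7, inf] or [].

(a, b) ≡ (-7, 3145) mod (ℚ^×)²; places V = {2, 3, 5, 7, 11, 13, 17, 37, ∞}.
(a,b)_37: α=0, u≡30; β=1, v≡12 (mod 37); (30|37)=+1, (12|37)=+1; sign (−1)^0·+1^1·+1^0 = +1.
(a,b)_3: α=-2, u≡2; β=-10, v≡1 (mod 3); (2|3)=-1, (1|3)=+1; sign (−1)^0·-1^-10·+1^-2 = +1.
(a,b)_5: α=2, u≡3; β=3, v≡4 (mod 5); (3|5)=-1, (4|5)=+1; sign (−1)^0·-1^3·+1^2 = -1.
(a,b)_13: α=-2, u≡5; β=-2, v≡1 (mod 13); (5|13)=-1, (1|13)=+1; sign (−1)^0·-1^-2·+1^-2 = +1.
(a,b)_∞: sgn(-7)=−, sgn(3145)=+, so +1.
(a,b)_2: α=4, β=14; u≡1, v≡1 (mod 8); ε(u)ε(v)=0·0, αω(v)=4·0, βω(u)=14·0; sum ≡ 0  ⇒  +1.
(a,b)_17: α=0, u≡14; β=1, v≡13 (mod 17); (14|17)=-1, (13|17)=+1; sign (−1)^0·-1^1·+1^0 = -1.
(a,b)_7: α=1, u≡6; β=2, v≡4 (mod 7); (6|7)=-1, (4|7)=+1; sign (−1)^0·-1^2·+1^1 = +1.
(a,b)_11: α=2, u≡9; β=4, v≡6 (mod 11); (9|11)=+1, (6|11)=-1; sign (−1)^0·+1^4·-1^2 = +1.
|Ram(-7, 3145)| = 2, even; anisotropic at {5, 17}.

[5, 17]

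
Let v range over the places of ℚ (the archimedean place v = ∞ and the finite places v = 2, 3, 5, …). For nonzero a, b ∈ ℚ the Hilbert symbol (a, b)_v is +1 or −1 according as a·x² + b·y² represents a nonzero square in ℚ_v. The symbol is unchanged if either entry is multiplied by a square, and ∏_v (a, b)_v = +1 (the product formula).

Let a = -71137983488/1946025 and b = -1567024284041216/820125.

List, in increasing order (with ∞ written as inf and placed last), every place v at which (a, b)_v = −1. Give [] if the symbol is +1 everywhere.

[5, 11, 13, inf]

(a, b) ≡ (-143, -70) mod (ℚ^×)²; places V = {2, 3, 5, 7, 11, 13, 17, 31, 41, ∞}.
(a,b)_31: α=-2, u≡22; β=0, v≡21 (mod 31); (22|31)=-1, (21|31)=-1; sign (−1)^0·-1^0·-1^-2 = +1.
(a,b)_3: α=-4, u≡1; β=-8, v≡2 (mod 3); (1|3)=+1, (2|3)=-1; sign (−1)^0·+1^-8·-1^-4 = +1.
(a,b)_17: α=2, u≡5; β=4, v≡1 (mod 17); (5|17)=-1, (1|17)=+1; sign (−1)^0·-1^4·+1^2 = +1.
(a,b)_11: α=1, u≡3; β=2, v≡2 (mod 11); (3|11)=+1, (2|11)=-1; sign (−1)^0·+1^2·-1^1 = -1.
(a,b)_5: α=-2, u≡2; β=-3, v≡4 (mod 5); (2|5)=-1, (4|5)=+1; sign (−1)^0·-1^-3·+1^-2 = -1.
(a,b)_7: α=0, u≡4; β=1, v≡2 (mod 7); (4|7)=+1, (2|7)=+1; sign (−1)^0·+1^1·+1^0 = +1.
(a,b)_41: α=2, u≡40; β=0, v≡38 (mod 41); (40|41)=+1, (38|41)=-1; sign (−1)^0·+1^0·-1^2 = +1.
(a,b)_2: α=10, β=17; u≡1, v≡5 (mod 8); ε(u)ε(v)=0·0, αω(v)=10·1, βω(u)=17·0; sum ≡ 0  ⇒  +1.
(a,b)_∞: sgn(-143)=−, sgn(-70)=−, so -1.
(a,b)_13: α=1, u≡2; β=2, v≡5 (mod 13); (2|13)=-1, (5|13)=-1; sign (−1)^0·-1^2·-1^1 = -1.
|Ram(-143, -70)| = 4, even; anisotropic at {5, 11, 13, ∞}.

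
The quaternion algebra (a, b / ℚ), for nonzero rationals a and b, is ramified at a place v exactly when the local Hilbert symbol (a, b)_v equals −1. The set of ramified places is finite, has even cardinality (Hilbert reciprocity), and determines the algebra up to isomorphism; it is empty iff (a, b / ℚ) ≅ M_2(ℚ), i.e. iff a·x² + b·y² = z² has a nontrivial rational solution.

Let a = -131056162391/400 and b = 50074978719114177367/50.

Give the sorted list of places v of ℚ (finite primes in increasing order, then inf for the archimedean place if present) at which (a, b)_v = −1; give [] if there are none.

[7, 17, 23, 37]

(a, b) ≡ (-1113959, 14) mod (ℚ^×)²; places V = {2, 5, 7, 11, 17, 23, 37, ∞}.
(a,b)_23: α=1, u≡15; β=2, v≡19 (mod 23); (15|23)=-1, (19|23)=-1; sign (−1)^0·-1^2·-1^1 = -1.
(a,b)_5: α=-2, u≡4; β=-2, v≡1 (mod 5); (4|5)=+1, (1|5)=+1; sign (−1)^0·+1^-2·+1^-2 = +1.
(a,b)_2: α=-4, β=-1; u≡1, v≡7 (mod 8); ε(u)ε(v)=0·1, αω(v)=-4·0, βω(u)=-1·0; sum ≡ 0  ⇒  +1.
(a,b)_37: α=1, u≡12; β=2, v≡15 (mod 37); (12|37)=+1, (15|37)=-1; sign (−1)^0·+1^2·-1^1 = -1.
(a,b)_∞: sgn(-1113959)=−, sgn(14)=+, so +1.
(a,b)_11: α=1, u≡8; β=2, v≡1 (mod 11); (8|11)=-1, (1|11)=+1; sign (−1)^0·-1^2·+1^1 = +1.
(a,b)_17: α=1, u≡8; β=2, v≡6 (mod 17); (8|17)=+1, (6|17)=-1; sign (−1)^0·+1^2·-1^1 = -1.
(a,b)_7: α=7, u≡1; β=11, v≡1 (mod 7); (1|7)=+1, (1|7)=+1; sign (−1)^1·+1^11·+1^7 = -1.
Ram(-1113959, 14) = {7, 17, 23, 37}; no ℚ_7-point on the conic.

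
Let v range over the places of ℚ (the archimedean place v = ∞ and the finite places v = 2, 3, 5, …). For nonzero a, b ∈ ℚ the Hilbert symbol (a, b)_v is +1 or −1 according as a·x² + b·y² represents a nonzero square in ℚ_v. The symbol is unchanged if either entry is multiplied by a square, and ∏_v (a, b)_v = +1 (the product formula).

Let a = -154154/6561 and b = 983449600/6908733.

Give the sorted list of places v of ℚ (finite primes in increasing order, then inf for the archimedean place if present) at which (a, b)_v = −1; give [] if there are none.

[2, 13]

Mod squares: a ≡ -26, b ≡ 13. Check v ∈ {∞, 2, 3, 5, 7, 11, 13}.
v=11: a=11^2·(≡7), b=11^0·(≡8) mod 11; (7|11)=-1, (8|11)=-1; (−1)^{2·0·5}·(-1)^0·(-1)^2 = +1.
v=3: a=3^-8·(≡1), b=3^-12·(≡1) mod 3; (1|3)=+1, (1|3)=+1; (−1)^{-8·-12·1}·(+1)^-12·(+1)^-8 = +1.
v=13: a=13^1·(≡7), b=13^-1·(≡3) mod 13; (7|13)=-1, (3|13)=+1; (−1)^{1·-1·6}·(-1)^-1·(+1)^1 = -1.
v=∞: -26 < 0 and 13 > 0  ⇒  (a,b)_∞ = +1.
v=5: a=5^0·(≡1), b=5^2·(≡3) mod 5; (1|5)=+1, (3|5)=-1; (−1)^{0·2·2}·(+1)^2·(-1)^0 = +1.
v=2: v_2(a)=1, v_2(b)=14; units ≡ 3, 5 (mod 8); ε·ε+αω+βω = 1·0+1·1+14·1 ≡ 1  ⇒  (a,b)_2 = -1.
v=7: a=7^2·(≡2), b=7^4·(≡5) mod 7; (2|7)=+1, (5|7)=-1; (−1)^{2·4·3}·(+1)^4·(-1)^2 = +1.
|Ram(-26, 13)| = 2, even; anisotropic at {2, 13}.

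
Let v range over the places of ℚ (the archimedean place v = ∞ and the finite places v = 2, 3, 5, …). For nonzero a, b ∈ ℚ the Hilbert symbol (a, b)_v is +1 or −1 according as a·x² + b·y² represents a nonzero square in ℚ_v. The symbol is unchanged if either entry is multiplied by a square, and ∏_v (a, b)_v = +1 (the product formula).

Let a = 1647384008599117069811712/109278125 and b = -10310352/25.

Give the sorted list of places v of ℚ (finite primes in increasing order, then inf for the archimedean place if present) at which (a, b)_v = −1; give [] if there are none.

[3, 5]

Mod squares: a ≡ 19065, b ≡ -3813. Check v ∈ {∞, 2, 3, 5, 7, 11, 13, 17, 31, 41}.
v=5: a=5^-5·(≡3), b=5^-2·(≡3) mod 5; (3|5)=-1, (3|5)=-1; (−1)^{-5·-2·2}·(-1)^-2·(-1)^-5 = -1.
v=3: a=3^7·(≡1), b=3^1·(≡1) mod 3; (1|3)=+1, (1|3)=+1; (−1)^{7·1·1}·(+1)^1·(+1)^7 = -1.
v=2: v_2(a)=18, v_2(b)=4; units ≡ 1, 3 (mod 8); ε·ε+αω+βω = 0·1+18·1+4·0 ≡ 0  ⇒  (a,b)_2 = +1.
v=31: a=31^3·(≡3), b=31^1·(≡4) mod 31; (3|31)=-1, (4|31)=+1; (−1)^{3·1·15}·(-1)^1·(+1)^3 = +1.
v=11: a=11^-2·(≡2), b=11^0·(≡1) mod 11; (2|11)=-1, (1|11)=+1; (−1)^{-2·0·5}·(-1)^0·(+1)^-2 = +1.
v=13: a=13^4·(≡7), b=13^2·(≡12) mod 13; (7|13)=-1, (12|13)=+1; (−1)^{4·2·6}·(-1)^2·(+1)^4 = +1.
v=41: a=41^3·(≡15), b=41^1·(≡14) mod 41; (15|41)=-1, (14|41)=-1; (−1)^{3·1·20}·(-1)^1·(-1)^3 = +1.
v=17: a=17^-2·(≡2), b=17^0·(≡10) mod 17; (2|17)=+1, (10|17)=-1; (−1)^{-2·0·8}·(+1)^0·(-1)^-2 = +1.
v=7: a=7^2·(≡2), b=7^0·(≡1) mod 7; (2|7)=+1, (1|7)=+1; (−1)^{2·0·3}·(+1)^0·(+1)^2 = +1.
v=∞: 19065 > 0 and -3813 < 0  ⇒  (a,b)_∞ = +1.
|Ram(19065, -3813)| = 2, even; anisotropic at {3, 5}.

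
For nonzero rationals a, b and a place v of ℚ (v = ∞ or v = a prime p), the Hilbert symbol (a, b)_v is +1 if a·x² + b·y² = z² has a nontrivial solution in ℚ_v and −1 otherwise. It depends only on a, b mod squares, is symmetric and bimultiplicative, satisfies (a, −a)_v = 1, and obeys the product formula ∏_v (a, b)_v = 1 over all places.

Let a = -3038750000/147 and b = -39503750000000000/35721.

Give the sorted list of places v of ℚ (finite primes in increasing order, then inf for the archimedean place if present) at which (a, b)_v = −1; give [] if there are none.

(a, b) ≡ (-36465, -935) mod (ℚ^×)²; places V = {2, 3, 5, 7, 11, 13, 17, ∞}.
(a,b)_11: α=1, u≡10; β=1, v≡9 (mod 11); (10|11)=-1, (9|11)=+1; sign (−1)^1·-1^1·+1^1 = +1.
(a,b)_7: α=-2, u≡5; β=-2, v≡6 (mod 7); (5|7)=-1, (6|7)=-1; sign (−1)^0·-1^-2·-1^-2 = +1.
(a,b)_17: α=1, u≡11; β=1, v≡16 (mod 17); (11|17)=-1, (16|17)=+1; sign (−1)^0·-1^1·+1^1 = -1.
(a,b)_∞: sgn(-36465)=−, sgn(-935)=−, so -1.
(a,b)_13: α=1, u≡9; β=2, v≡1 (mod 13); (9|13)=+1, (1|13)=+1; sign (−1)^0·+1^2·+1^1 = +1.
(a,b)_3: α=-1, u≡1; β=-6, v≡1 (mod 3); (1|3)=+1, (1|3)=+1; sign (−1)^0·+1^-6·+1^-1 = +1.
(a,b)_5: α=7, u≡2; β=13, v≡3 (mod 5); (2|5)=-1, (3|5)=-1; sign (−1)^0·-1^13·-1^7 = +1.
(a,b)_2: α=4, β=10; u≡7, v≡1 (mod 8); ε(u)ε(v)=1·0, αω(v)=4·0, βω(u)=10·0; sum ≡ 0  ⇒  +1.
Ram(-36465, -935) = {17, ∞}; no ℚ_17-point on the conic.

[17, inf]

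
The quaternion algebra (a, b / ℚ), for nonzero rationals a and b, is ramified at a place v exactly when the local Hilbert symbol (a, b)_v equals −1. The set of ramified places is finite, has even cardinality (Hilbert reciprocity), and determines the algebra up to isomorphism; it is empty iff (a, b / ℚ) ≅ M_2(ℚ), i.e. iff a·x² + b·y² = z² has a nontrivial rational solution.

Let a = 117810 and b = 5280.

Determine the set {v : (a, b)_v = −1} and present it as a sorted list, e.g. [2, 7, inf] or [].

(a, b) ≡ (13090, 330) mod (ℚ^×)²; places V = {2, 3, 5, 7, 11, 17, ∞}.
(a,b)_7: α=1, u≡2; β=0, v≡2 (mod 7); (2|7)=+1, (2|7)=+1; sign (−1)^0·+1^0·+1^1 = +1.
(a,b)_17: α=1, u≡11; β=0, v≡10 (mod 17); (11|17)=-1, (10|17)=-1; sign (−1)^0·-1^0·-1^1 = -1.
(a,b)_11: α=1, u≡7; β=1, v≡7 (mod 11); (7|11)=-1, (7|11)=-1; sign (−1)^1·-1^1·-1^1 = -1.
(a,b)_5: α=1, u≡2; β=1, v≡1 (mod 5); (2|5)=-1, (1|5)=+1; sign (−1)^0·-1^1·+1^1 = -1.
(a,b)_2: α=1, β=5; u≡1, v≡5 (mod 8); ε(u)ε(v)=0·0, αω(v)=1·1, βω(u)=5·0; sum ≡ 1  ⇒  -1.
(a,b)_∞: sgn(13090)=+, sgn(330)=+, so +1.
(a,b)_3: α=2, u≡1; β=1, v≡2 (mod 3); (1|3)=+1, (2|3)=-1; sign (−1)^0·+1^1·-1^2 = +1.
Ram(13090, 330) = {2, 5, 11, 17}; no ℚ_2-point on the conic.

[2, 5, 11, 17]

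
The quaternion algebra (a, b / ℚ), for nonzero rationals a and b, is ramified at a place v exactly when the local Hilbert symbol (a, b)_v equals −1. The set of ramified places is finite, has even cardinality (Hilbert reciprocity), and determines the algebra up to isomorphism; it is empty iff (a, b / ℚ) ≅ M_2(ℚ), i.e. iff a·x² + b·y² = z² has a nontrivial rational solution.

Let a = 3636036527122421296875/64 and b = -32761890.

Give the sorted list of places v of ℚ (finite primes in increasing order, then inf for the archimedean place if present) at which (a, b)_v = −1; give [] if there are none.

(a, b) ≡ (1062347, -74290) mod (ℚ^×)²; places V = {2, 3, 5, 7, 11, 13, 17, 19, 23, ∞}.
(a,b)_∞: sgn(1062347)=+, sgn(-74290)=−, so +1.
(a,b)_11: α=1, u≡2; β=0, v≡4 (mod 11); (2|11)=-1, (4|11)=+1; sign (−1)^0·-1^0·+1^1 = +1.
(a,b)_13: α=1, u≡1; β=0, v≡8 (mod 13); (1|13)=+1, (8|13)=-1; sign (−1)^0·+1^0·-1^1 = -1.
(a,b)_17: α=3, u≡15; β=1, v≡1 (mod 17); (15|17)=+1, (1|17)=+1; sign (−1)^0·+1^1·+1^3 = +1.
(a,b)_19: α=3, u≡18; β=1, v≡16 (mod 19); (18|19)=-1, (16|19)=+1; sign (−1)^1·-1^1·+1^3 = +1.
(a,b)_7: α=2, u≡5; β=2, v≡2 (mod 7); (5|7)=-1, (2|7)=+1; sign (−1)^0·-1^2·+1^2 = +1.
(a,b)_5: α=6, u≡2; β=1, v≡2 (mod 5); (2|5)=-1, (2|5)=-1; sign (−1)^0·-1^1·-1^6 = -1.
(a,b)_2: α=-6, β=1; u≡3, v≡7 (mod 8); ε(u)ε(v)=1·1, αω(v)=-6·0, βω(u)=1·1; sum ≡ 0  ⇒  +1.
(a,b)_23: α=3, u≡11; β=1, v≡6 (mod 23); (11|23)=-1, (6|23)=+1; sign (−1)^1·-1^1·+1^3 = +1.
(a,b)_3: α=4, u≡2; β=2, v≡2 (mod 3); (2|3)=-1, (2|3)=-1; sign (−1)^0·-1^2·-1^4 = +1.
|Ram(1062347, -74290)| = 2, even; anisotropic at {5, 13}.

[5, 13]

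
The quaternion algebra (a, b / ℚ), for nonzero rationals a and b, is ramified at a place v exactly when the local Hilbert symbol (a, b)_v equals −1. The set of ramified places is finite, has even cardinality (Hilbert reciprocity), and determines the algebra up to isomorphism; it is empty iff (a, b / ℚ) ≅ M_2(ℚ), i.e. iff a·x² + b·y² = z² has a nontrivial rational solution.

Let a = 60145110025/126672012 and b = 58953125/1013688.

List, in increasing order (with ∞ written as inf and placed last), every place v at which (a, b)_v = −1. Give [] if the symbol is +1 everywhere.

Mod squares: a ≡ 3, b ≡ 6006. Check v ∈ {∞, 2, 3, 5, 7, 11, 13, 19}.
v=7: a=7^6·(≡3), b=7^3·(≡1) mod 7; (3|7)=-1, (1|7)=+1; (−1)^{6·3·3}·(-1)^3·(+1)^6 = -1.
v=3: a=3^-5·(≡1), b=3^-3·(≡1) mod 3; (1|3)=+1, (1|3)=+1; (−1)^{-5·-3·1}·(+1)^-3·(+1)^-5 = -1.
v=19: a=19^-4·(≡10), b=19^-2·(≡14) mod 19; (10|19)=-1, (14|19)=-1; (−1)^{-4·-2·9}·(-1)^-2·(-1)^-4 = +1.
v=5: a=5^2·(≡3), b=5^6·(≡1) mod 5; (3|5)=-1, (1|5)=+1; (−1)^{2·6·2}·(-1)^6·(+1)^2 = +1.
v=∞: 3 > 0 and 6006 > 0  ⇒  (a,b)_∞ = +1.
v=11: a=11^2·(≡3), b=11^1·(≡2) mod 11; (3|11)=+1, (2|11)=-1; (−1)^{2·1·5}·(+1)^1·(-1)^2 = +1.
v=13: a=13^2·(≡9), b=13^-1·(≡5) mod 13; (9|13)=+1, (5|13)=-1; (−1)^{2·-1·6}·(+1)^-1·(-1)^2 = +1.
v=2: v_2(a)=-2, v_2(b)=-3; units ≡ 3, 3 (mod 8); ε·ε+αω+βω = 1·1+-2·1+-3·1 ≡ 0  ⇒  (a,b)_2 = +1.
|Ram(3, 6006)| = 2, even; anisotropic at {3, 7}.

[3, 7]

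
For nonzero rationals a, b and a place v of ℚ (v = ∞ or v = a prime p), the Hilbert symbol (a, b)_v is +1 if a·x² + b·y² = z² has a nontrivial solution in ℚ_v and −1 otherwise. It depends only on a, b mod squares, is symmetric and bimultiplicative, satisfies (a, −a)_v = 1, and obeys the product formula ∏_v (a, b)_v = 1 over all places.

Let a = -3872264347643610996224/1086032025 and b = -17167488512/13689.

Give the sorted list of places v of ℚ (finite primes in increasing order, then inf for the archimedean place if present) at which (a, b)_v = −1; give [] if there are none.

(a, b) ≡ (-14, -69782) mod (ℚ^×)²; places V = {2, 3, 5, 7, 13, 23, 31, 37, 41, ∞}.
(a,b)_31: α=6, u≡24; β=2, v≡3 (mod 31); (24|31)=-1, (3|31)=-1; sign (−1)^0·-1^2·-1^6 = +1.
(a,b)_3: α=-2, u≡1; β=-4, v≡1 (mod 3); (1|3)=+1, (1|3)=+1; sign (−1)^0·+1^-4·+1^-2 = +1.
(a,b)_13: α=-6, u≡12; β=-2, v≡7 (mod 13); (12|13)=+1, (7|13)=-1; sign (−1)^0·+1^-2·-1^-6 = +1.
(a,b)_5: α=-2, u≡1; β=0, v≡2 (mod 5); (1|5)=+1, (2|5)=-1; sign (−1)^0·+1^0·-1^-2 = +1.
(a,b)_2: α=9, β=9; u≡1, v≡5 (mod 8); ε(u)ε(v)=0·0, αω(v)=9·1, βω(u)=9·0; sum ≡ 1  ⇒  -1.
(a,b)_41: α=2, u≡26; β=1, v≡18 (mod 41); (26|41)=-1, (18|41)=+1; sign (−1)^0·-1^1·+1^2 = -1.
(a,b)_23: α=2, u≡9; β=1, v≡4 (mod 23); (9|23)=+1, (4|23)=+1; sign (−1)^0·+1^1·+1^2 = +1.
(a,b)_∞: sgn(-14)=−, sgn(-69782)=−, so -1.
(a,b)_7: α=1, u≡5; β=0, v≡2 (mod 7); (5|7)=-1, (2|7)=+1; sign (−1)^0·-1^0·+1^1 = +1.
(a,b)_37: α=2, u≡35; β=1, v≡34 (mod 37); (35|37)=-1, (34|37)=+1; sign (−1)^0·-1^1·+1^2 = -1.
|Ram(-14, -69782)| = 4, even; anisotropic at {2, 37, 41, ∞}.

[2, 37, 41, inf]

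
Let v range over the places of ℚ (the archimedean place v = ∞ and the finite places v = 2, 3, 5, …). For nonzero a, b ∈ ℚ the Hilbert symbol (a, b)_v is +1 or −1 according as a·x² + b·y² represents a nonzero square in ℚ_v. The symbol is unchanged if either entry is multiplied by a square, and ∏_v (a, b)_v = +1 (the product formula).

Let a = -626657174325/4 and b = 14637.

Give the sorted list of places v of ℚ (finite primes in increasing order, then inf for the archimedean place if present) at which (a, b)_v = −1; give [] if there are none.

[3, 41]

(a, b) ≡ (-13, 14637) mod (ℚ^×)²; places V = {2, 3, 5, 7, 13, 17, 41, ∞}.
(a,b)_13: α=1, u≡12; β=0, v≡12 (mod 13); (12|13)=+1, (12|13)=+1; sign (−1)^0·+1^0·+1^1 = +1.
(a,b)_41: α=2, u≡29; β=1, v≡29 (mod 41); (29|41)=-1, (29|41)=-1; sign (−1)^0·-1^1·-1^2 = -1.
(a,b)_7: α=2, u≡1; β=1, v≡5 (mod 7); (1|7)=+1, (5|7)=-1; sign (−1)^0·+1^1·-1^2 = +1.
(a,b)_3: α=4, u≡2; β=1, v≡1 (mod 3); (2|3)=-1, (1|3)=+1; sign (−1)^0·-1^1·+1^4 = -1.
(a,b)_17: α=2, u≡8; β=1, v≡11 (mod 17); (8|17)=+1, (11|17)=-1; sign (−1)^0·+1^1·-1^2 = +1.
(a,b)_2: α=-2, β=0; u≡3, v≡5 (mod 8); ε(u)ε(v)=1·0, αω(v)=-2·1, βω(u)=0·1; sum ≡ 0  ⇒  +1.
(a,b)_∞: sgn(-13)=−, sgn(14637)=+, so +1.
(a,b)_5: α=2, u≡3; β=0, v≡2 (mod 5); (3|5)=-1, (2|5)=-1; sign (−1)^0·-1^0·-1^2 = +1.
|Ram(-13, 14637)| = 2, even; anisotropic at {3, 41}.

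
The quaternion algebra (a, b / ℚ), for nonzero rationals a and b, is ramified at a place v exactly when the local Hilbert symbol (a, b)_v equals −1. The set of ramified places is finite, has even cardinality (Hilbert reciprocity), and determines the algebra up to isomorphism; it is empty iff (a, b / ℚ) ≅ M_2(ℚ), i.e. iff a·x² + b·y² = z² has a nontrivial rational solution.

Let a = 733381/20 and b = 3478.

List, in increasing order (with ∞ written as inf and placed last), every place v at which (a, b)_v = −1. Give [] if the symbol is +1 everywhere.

Mod squares: a ≡ 30305, b ≡ 3478. Check v ∈ {∞, 2, 5, 11, 19, 29, 37, 47}.
v=2: v_2(a)=-2, v_2(b)=1; units ≡ 1, 3 (mod 8); ε·ε+αω+βω = 0·1+-2·1+1·0 ≡ 0  ⇒  (a,b)_2 = +1.
v=∞: 30305 > 0 and 3478 > 0  ⇒  (a,b)_∞ = +1.
v=29: a=29^1·(≡16), b=29^0·(≡27) mod 29; (16|29)=+1, (27|29)=-1; (−1)^{1·0·14}·(+1)^0·(-1)^1 = -1.
v=37: a=37^0·(≡15), b=37^1·(≡20) mod 37; (15|37)=-1, (20|37)=-1; (−1)^{0·1·18}·(-1)^1·(-1)^0 = -1.
v=47: a=47^0·(≡2), b=47^1·(≡27) mod 47; (2|47)=+1, (27|47)=+1; (−1)^{0·1·23}·(+1)^1·(+1)^0 = +1.
v=5: a=5^-1·(≡4), b=5^0·(≡3) mod 5; (4|5)=+1, (3|5)=-1; (−1)^{-1·0·2}·(+1)^0·(-1)^-1 = -1.
v=11: a=11^3·(≡5), b=11^0·(≡2) mod 11; (5|11)=+1, (2|11)=-1; (−1)^{3·0·5}·(+1)^0·(-1)^3 = -1.
v=19: a=19^1·(≡10), b=19^0·(≡1) mod 19; (10|19)=-1, (1|19)=+1; (−1)^{1·0·9}·(-1)^0·(+1)^1 = +1.
Ram(30305, 3478) = {5, 11, 29, 37}; no ℚ_5-point on the conic.

[5, 11, 29, 37]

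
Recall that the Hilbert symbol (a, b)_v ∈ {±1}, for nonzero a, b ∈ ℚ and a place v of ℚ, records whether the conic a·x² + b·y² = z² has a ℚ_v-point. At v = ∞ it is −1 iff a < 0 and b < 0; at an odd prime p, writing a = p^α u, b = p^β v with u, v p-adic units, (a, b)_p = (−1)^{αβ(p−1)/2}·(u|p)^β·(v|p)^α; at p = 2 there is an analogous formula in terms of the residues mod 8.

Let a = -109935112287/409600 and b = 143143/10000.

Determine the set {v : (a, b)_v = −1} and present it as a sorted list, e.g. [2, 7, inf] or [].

(a, b) ≡ (-3927, 7) mod (ℚ^×)²; places V = {2, 3, 5, 7, 11, 13, 17, 37, ∞}.
(a,b)_∞: sgn(-3927)=−, sgn(7)=+, so +1.
(a,b)_13: α=2, u≡4; β=2, v≡5 (mod 13); (4|13)=+1, (5|13)=-1; sign (−1)^0·+1^2·-1^2 = +1.
(a,b)_2: α=-14, β=-4; u≡1, v≡7 (mod 8); ε(u)ε(v)=0·1, αω(v)=-14·0, βω(u)=-4·0; sum ≡ 0  ⇒  +1.
(a,b)_17: α=1, u≡5; β=0, v≡5 (mod 17); (5|17)=-1, (5|17)=-1; sign (−1)^0·-1^0·-1^1 = -1.
(a,b)_3: α=1, u≡2; β=0, v≡1 (mod 3); (2|3)=-1, (1|3)=+1; sign (−1)^0·-1^0·+1^1 = +1.
(a,b)_5: α=-2, u≡2; β=-4, v≡3 (mod 5); (2|5)=-1, (3|5)=-1; sign (−1)^0·-1^-4·-1^-2 = +1.
(a,b)_37: α=2, u≡6; β=0, v≡36 (mod 37); (6|37)=-1, (36|37)=+1; sign (−1)^0·-1^0·+1^2 = +1.
(a,b)_7: α=1, u≡3; β=1, v≡4 (mod 7); (3|7)=-1, (4|7)=+1; sign (−1)^1·-1^1·+1^1 = +1.
(a,b)_11: α=3, u≡8; β=2, v≡6 (mod 11); (8|11)=-1, (6|11)=-1; sign (−1)^0·-1^2·-1^3 = -1.
|Ram(-3927, 7)| = 2, even; anisotropic at {11, 17}.

[11, 17]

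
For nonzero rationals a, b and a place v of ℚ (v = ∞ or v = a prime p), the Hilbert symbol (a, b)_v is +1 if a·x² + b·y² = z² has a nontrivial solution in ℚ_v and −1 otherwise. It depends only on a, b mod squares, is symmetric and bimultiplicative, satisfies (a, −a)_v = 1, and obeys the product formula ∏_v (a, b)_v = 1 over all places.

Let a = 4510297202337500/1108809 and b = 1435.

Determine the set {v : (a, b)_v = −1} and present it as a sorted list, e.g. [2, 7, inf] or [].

[2, 7, 17, 37]

Mod squares: a ≡ 975726815, b ≡ 1435. Check v ∈ {∞, 2, 3, 5, 7, 13, 17, 23, 37, 41, 43, 47}.
v=37: a=37^1·(≡29), b=37^0·(≡29) mod 37; (29|37)=-1, (29|37)=-1; (−1)^{1·0·18}·(-1)^0·(-1)^1 = -1.
v=13: a=13^-2·(≡6), b=13^0·(≡5) mod 13; (6|13)=-1, (5|13)=-1; (−1)^{-2·0·6}·(-1)^0·(-1)^-2 = +1.
v=47: a=47^1·(≡45), b=47^0·(≡25) mod 47; (45|47)=-1, (25|47)=+1; (−1)^{1·0·23}·(-1)^0·(+1)^1 = +1.
v=41: a=41^1·(≡24), b=41^1·(≡35) mod 41; (24|41)=-1, (35|41)=-1; (−1)^{1·1·20}·(-1)^1·(-1)^1 = +1.
v=43: a=43^2·(≡30), b=43^0·(≡16) mod 43; (30|43)=-1, (16|43)=+1; (−1)^{2·0·21}·(-1)^0·(+1)^2 = +1.
v=7: a=7^1·(≡4), b=7^1·(≡2) mod 7; (4|7)=+1, (2|7)=+1; (−1)^{1·1·3}·(+1)^1·(+1)^1 = -1.
v=17: a=17^1·(≡10), b=17^0·(≡7) mod 17; (10|17)=-1, (7|17)=-1; (−1)^{1·0·8}·(-1)^0·(-1)^1 = -1.
v=∞: 975726815 > 0 and 1435 > 0  ⇒  (a,b)_∞ = +1.
v=3: a=3^-8·(≡2), b=3^0·(≡1) mod 3; (2|3)=-1, (1|3)=+1; (−1)^{-8·0·1}·(-1)^0·(+1)^-8 = +1.
v=23: a=23^1·(≡9), b=23^0·(≡9) mod 23; (9|23)=+1, (9|23)=+1; (−1)^{1·0·11}·(+1)^0·(+1)^1 = +1.
v=2: v_2(a)=2, v_2(b)=0; units ≡ 7, 3 (mod 8); ε·ε+αω+βω = 1·1+2·1+0·0 ≡ 1  ⇒  (a,b)_2 = -1.
v=5: a=5^5·(≡2), b=5^1·(≡2) mod 5; (2|5)=-1, (2|5)=-1; (−1)^{5·1·2}·(-1)^1·(-1)^5 = +1.
(975726815, 1435 / ℚ) ramifies at {2, 7, 17, 37}: a division algebra.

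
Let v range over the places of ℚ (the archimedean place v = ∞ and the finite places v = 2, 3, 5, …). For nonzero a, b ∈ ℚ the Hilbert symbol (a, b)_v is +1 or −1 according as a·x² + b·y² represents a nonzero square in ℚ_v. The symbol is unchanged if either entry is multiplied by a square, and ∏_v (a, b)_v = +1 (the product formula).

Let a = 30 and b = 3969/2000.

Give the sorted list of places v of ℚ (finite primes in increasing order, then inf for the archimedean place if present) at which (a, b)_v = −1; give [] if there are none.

[2, 3]

(a, b) ≡ (30, 5) mod (ℚ^×)²; places V = {2, 3, 5, 7, ∞}.
(a,b)_∞: sgn(30)=+, sgn(5)=+, so +1.
(a,b)_5: α=1, u≡1; β=-3, v≡4 (mod 5); (1|5)=+1, (4|5)=+1; sign (−1)^0·+1^-3·+1^1 = +1.
(a,b)_7: α=0, u≡2; β=2, v≡5 (mod 7); (2|7)=+1, (5|7)=-1; sign (−1)^0·+1^2·-1^0 = +1.
(a,b)_3: α=1, u≡1; β=4, v≡2 (mod 3); (1|3)=+1, (2|3)=-1; sign (−1)^0·+1^4·-1^1 = -1.
(a,b)_2: α=1, β=-4; u≡7, v≡5 (mod 8); ε(u)ε(v)=1·0, αω(v)=1·1, βω(u)=-4·0; sum ≡ 1  ⇒  -1.
Ram(30, 5) = {2, 3}; no ℚ_2-point on the conic.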